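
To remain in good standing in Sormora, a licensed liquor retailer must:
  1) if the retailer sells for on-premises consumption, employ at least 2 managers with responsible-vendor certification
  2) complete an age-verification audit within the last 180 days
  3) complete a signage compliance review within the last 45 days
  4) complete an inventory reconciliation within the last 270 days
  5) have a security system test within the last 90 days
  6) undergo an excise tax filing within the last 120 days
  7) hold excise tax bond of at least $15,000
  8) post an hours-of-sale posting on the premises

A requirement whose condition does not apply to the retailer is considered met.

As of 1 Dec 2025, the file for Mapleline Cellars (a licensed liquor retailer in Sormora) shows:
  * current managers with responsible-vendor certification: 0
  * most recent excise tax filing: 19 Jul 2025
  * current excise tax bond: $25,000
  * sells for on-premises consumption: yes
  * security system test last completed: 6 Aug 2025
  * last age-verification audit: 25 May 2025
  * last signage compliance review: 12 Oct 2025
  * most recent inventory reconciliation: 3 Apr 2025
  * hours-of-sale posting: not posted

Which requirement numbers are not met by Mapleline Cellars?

1, 2, 3, 5, 6, 8

1. condition 'sells for on-premises consumption' holds; managers with responsible-vendor certification 0 < 2 → not met
2. age-verification audit 190 days ago vs limit 180 → not met
3. signage compliance review 50 days ago vs limit 45 → not met
4. inventory reconciliation 242 days ago vs limit 270 → met
5. security system test 117 days ago vs limit 90 → not met
6. excise tax filing 135 days ago vs limit 120 → not met
7. excise tax bond $25,000 ≥ $15,000 → met
8. hours-of-sale posting absent → not met
Not met: 1, 2, 3, 5, 6, 8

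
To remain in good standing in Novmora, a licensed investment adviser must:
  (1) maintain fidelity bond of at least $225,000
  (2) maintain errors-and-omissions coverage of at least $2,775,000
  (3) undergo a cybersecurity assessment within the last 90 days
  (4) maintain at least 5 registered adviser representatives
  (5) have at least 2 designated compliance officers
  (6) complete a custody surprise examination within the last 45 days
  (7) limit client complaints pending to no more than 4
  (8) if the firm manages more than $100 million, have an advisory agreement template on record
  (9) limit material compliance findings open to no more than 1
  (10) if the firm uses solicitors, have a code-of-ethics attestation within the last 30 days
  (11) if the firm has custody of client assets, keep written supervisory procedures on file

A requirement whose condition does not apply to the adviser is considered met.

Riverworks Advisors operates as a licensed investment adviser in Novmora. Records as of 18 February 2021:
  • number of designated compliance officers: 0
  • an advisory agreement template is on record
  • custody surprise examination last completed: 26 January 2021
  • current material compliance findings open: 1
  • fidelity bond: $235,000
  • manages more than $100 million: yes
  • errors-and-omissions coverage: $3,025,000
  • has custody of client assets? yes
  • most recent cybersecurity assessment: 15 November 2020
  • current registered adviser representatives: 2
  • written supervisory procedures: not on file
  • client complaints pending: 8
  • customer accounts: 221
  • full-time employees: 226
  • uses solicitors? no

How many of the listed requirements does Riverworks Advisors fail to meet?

5

1. fidelity bond $235,000 ≥ $225,000 → met
2. errors-and-omissions coverage $3,025,000 ≥ $2,775,000 → met
3. cybersecurity assessment 95 days ago vs limit 90 → not met
4. registered adviser representatives 2 < 5 → not met
5. designated compliance officers 0 < 2 → not met
6. custody surprise examination 23 days ago vs limit 45 → met
7. client complaints pending 8 > 4 → not met
8. condition 'manages more than $100 million' holds; advisory agreement template present → met
9. material compliance findings open 1 ≤ 1 → met
10. condition 'uses solicitors' does not hold → requirement n/a → met
11. condition 'has custody of client assets' holds; written supervisory procedures absent → not met
Not met: 5 of 11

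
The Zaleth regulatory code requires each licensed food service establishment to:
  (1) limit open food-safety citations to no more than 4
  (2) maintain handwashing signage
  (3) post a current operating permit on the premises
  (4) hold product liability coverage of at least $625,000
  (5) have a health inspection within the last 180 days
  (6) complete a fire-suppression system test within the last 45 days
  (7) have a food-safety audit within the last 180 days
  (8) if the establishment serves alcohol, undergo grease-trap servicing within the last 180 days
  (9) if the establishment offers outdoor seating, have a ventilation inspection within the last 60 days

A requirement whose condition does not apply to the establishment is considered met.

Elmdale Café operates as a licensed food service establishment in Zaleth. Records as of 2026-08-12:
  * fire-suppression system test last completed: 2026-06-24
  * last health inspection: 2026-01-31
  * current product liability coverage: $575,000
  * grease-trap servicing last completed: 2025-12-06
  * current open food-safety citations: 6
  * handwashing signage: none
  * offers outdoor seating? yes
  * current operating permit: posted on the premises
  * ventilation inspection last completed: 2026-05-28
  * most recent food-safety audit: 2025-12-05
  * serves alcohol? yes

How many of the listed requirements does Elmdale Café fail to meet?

8

1. open food-safety citations 6 > 4 → not met
2. handwashing signage absent → not met
3. current operating permit present → met
4. product liability coverage $575,000 < $625,000 → not met
5. health inspection 193 days ago vs limit 180 → not met
6. fire-suppression system test 49 days ago vs limit 45 → not met
7. food-safety audit 250 days ago vs limit 180 → not met
8. condition 'serves alcohol' holds; grease-trap servicing 249 days ago vs limit 180 → not met
9. condition 'offers outdoor seating' holds; ventilation inspection 76 days ago vs limit 60 → not met
Not met: 8 of 9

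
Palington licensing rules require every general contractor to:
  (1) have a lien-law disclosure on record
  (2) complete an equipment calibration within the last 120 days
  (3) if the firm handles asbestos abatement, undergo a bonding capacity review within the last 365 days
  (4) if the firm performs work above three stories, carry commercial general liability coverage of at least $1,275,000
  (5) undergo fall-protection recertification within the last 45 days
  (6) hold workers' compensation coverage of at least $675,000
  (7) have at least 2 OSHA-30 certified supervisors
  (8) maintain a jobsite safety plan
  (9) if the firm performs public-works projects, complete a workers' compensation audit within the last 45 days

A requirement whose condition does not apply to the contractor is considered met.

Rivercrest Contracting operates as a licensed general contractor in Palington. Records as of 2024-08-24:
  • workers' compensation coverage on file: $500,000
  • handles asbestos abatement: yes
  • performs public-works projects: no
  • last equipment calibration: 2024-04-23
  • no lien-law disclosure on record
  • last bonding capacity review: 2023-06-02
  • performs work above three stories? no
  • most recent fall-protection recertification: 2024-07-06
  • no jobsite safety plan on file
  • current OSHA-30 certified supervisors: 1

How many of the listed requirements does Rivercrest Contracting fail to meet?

7

1. lien-law disclosure absent → not met
2. equipment calibration 123 days ago vs limit 120 → not met
3. condition 'handles asbestos abatement' holds; bonding capacity review 449 days ago vs limit 365 → not met
4. condition 'performs work above three stories' does not hold → requirement n/a → met
5. fall-protection recertification 49 days ago vs limit 45 → not met
6. workers' compensation coverage $500,000 < $675,000 → not met
7. OSHA-30 certified supervisors 1 < 2 → not met
8. jobsite safety plan absent → not met
9. condition 'performs public-works projects' does not hold → requirement n/a → met
Not met: 7 of 9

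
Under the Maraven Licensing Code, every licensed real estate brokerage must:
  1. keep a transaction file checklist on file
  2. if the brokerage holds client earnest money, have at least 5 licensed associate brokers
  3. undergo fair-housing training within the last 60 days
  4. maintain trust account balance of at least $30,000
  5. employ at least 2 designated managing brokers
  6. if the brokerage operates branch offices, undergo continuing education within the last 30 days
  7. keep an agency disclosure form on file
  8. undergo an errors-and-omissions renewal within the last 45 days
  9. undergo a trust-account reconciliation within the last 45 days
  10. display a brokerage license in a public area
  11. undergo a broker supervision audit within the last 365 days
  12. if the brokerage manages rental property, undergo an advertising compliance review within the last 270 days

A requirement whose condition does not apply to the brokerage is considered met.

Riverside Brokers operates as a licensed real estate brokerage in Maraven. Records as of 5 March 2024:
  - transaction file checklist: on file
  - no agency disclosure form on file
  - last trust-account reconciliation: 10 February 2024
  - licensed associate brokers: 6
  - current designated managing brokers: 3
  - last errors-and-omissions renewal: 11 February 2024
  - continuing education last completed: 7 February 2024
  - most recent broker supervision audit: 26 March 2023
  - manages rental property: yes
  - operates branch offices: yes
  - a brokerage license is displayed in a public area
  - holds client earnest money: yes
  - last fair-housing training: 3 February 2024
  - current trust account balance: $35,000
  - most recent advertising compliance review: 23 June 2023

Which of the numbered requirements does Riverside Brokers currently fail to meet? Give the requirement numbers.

7

1. transaction file checklist present → met
2. condition 'holds client earnest money' holds; licensed associate brokers 6 ≥ 5 → met
3. fair-housing training 31 days ago vs limit 60 → met
4. trust account balance $35,000 ≥ $30,000 → met
5. designated managing brokers 3 ≥ 2 → met
6. condition 'operates branch offices' holds; continuing education 27 days ago vs limit 30 → met
7. agency disclosure form absent → not met
8. errors-and-omissions renewal 23 days ago vs limit 45 → met
9. trust-account reconciliation 24 days ago vs limit 45 → met
10. brokerage license present → met
11. broker supervision audit 345 days ago vs limit 365 → met
12. condition 'manages rental property' holds; advertising compliance review 256 days ago vs limit 270 → met
Not met: 7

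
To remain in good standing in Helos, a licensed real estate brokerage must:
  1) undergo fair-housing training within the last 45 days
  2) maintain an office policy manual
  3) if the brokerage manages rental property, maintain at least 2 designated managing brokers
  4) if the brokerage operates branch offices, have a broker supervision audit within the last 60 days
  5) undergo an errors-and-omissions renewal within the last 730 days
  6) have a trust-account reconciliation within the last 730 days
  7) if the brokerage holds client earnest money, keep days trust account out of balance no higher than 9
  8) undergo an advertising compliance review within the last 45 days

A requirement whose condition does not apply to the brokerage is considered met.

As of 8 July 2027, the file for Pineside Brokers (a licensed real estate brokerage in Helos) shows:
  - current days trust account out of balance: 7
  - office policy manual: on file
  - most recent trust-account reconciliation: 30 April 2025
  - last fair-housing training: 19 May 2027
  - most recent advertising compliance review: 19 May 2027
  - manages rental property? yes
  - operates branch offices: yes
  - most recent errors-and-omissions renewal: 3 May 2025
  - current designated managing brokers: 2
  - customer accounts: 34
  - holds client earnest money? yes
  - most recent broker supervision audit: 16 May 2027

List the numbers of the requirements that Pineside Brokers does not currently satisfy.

1, 5, 6, 8

1. fair-housing training 50 days ago vs limit 45 → not met
2. office policy manual present → met
3. condition 'manages rental property' holds; designated managing brokers 2 ≥ 2 → met
4. condition 'operates branch offices' holds; broker supervision audit 53 days ago vs limit 60 → met
5. errors-and-omissions renewal 796 days ago vs limit 730 → not met
6. trust-account reconciliation 799 days ago vs limit 730 → not met
7. condition 'holds client earnest money' holds; days trust account out of balance 7 ≤ 9 → met
8. advertising compliance review 50 days ago vs limit 45 → not met
Not met: 1, 5, 6, 8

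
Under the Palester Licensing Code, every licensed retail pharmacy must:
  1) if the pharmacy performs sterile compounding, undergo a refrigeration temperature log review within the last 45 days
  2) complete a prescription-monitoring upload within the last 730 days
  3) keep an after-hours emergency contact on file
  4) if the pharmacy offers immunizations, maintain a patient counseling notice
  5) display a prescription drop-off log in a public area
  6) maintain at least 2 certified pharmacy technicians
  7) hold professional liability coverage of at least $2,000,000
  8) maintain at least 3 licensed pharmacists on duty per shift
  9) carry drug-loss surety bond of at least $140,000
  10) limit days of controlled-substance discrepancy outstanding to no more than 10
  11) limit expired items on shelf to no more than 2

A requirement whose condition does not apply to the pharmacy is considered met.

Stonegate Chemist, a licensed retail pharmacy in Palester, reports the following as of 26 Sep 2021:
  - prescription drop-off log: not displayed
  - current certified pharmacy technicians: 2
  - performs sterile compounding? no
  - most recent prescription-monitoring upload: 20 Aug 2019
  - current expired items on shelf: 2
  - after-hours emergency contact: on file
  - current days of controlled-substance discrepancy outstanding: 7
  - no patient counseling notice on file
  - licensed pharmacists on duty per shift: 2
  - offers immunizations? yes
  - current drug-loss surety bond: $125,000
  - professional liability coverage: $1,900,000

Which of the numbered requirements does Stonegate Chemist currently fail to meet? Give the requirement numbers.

1. condition 'performs sterile compounding' does not hold → requirement n/a → met
2. prescription-monitoring upload 768 days ago vs limit 730 → not met
3. after-hours emergency contact present → met
4. condition 'offers immunizations' holds; patient counseling notice absent → not met
5. prescription drop-off log absent → not met
6. certified pharmacy technicians 2 ≥ 2 → met
7. professional liability coverage $1,900,000 < $2,000,000 → not met
8. licensed pharmacists on duty per shift 2 < 3 → not met
9. drug-loss surety bond $125,000 < $140,000 → not met
10. days of controlled-substance discrepancy outstanding 7 ≤ 10 → met
11. expired items on shelf 2 ≤ 2 → met
Not met: 2, 4, 5, 7, 8, 9

2, 4, 5, 7, 8, 9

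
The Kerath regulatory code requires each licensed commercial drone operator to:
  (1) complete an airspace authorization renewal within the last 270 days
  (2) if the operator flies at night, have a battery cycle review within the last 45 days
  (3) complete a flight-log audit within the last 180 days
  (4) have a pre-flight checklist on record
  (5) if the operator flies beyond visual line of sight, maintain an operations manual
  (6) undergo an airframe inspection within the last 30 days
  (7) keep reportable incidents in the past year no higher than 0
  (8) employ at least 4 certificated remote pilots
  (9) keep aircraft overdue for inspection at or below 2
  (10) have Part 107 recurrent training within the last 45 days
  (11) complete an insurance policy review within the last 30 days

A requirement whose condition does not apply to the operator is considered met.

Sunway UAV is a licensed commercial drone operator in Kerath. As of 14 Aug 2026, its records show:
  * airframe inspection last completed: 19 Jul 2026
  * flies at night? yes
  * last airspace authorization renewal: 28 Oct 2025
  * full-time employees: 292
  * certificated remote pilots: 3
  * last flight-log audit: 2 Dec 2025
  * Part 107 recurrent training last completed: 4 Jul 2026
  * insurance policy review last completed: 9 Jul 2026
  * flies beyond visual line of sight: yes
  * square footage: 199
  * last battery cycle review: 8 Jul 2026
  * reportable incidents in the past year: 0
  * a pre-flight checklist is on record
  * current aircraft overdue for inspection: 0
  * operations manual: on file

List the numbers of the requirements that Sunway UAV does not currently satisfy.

1. airspace authorization renewal 290 days ago vs limit 270 → not met
2. condition 'flies at night' holds; battery cycle review 37 days ago vs limit 45 → met
3. flight-log audit 255 days ago vs limit 180 → not met
4. pre-flight checklist present → met
5. condition 'flies beyond visual line of sight' holds; operations manual present → met
6. airframe inspection 26 days ago vs limit 30 → met
7. reportable incidents in the past year 0 ≤ 0 → met
8. certificated remote pilots 3 < 4 → not met
9. aircraft overdue for inspection 0 ≤ 2 → met
10. Part 107 recurrent training 41 days ago vs limit 45 → met
11. insurance policy review 36 days ago vs limit 30 → not met
Not met: 1, 3, 8, 11

1, 3, 8, 11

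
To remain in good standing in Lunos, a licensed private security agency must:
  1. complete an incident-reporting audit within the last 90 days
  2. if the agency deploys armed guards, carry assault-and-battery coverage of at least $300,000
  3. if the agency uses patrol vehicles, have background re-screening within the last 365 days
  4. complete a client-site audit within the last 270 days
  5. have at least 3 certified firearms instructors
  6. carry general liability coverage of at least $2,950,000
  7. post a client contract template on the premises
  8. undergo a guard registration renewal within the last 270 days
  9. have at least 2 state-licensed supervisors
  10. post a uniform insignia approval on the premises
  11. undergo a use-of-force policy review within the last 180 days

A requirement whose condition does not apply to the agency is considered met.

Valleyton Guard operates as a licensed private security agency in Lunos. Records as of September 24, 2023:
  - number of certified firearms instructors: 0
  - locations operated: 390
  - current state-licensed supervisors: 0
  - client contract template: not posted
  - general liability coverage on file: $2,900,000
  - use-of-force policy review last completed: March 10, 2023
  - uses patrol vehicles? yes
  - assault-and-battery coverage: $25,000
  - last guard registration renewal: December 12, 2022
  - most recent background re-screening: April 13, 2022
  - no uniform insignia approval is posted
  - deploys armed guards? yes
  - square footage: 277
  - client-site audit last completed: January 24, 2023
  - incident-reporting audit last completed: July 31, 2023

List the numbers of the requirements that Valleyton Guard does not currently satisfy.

2, 3, 5, 6, 7, 8, 9, 10, 11

1. incident-reporting audit 55 days ago vs limit 90 → met
2. condition 'deploys armed guards' holds; assault-and-battery coverage $25,000 < $300,000 → not met
3. condition 'uses patrol vehicles' holds; background re-screening 529 days ago vs limit 365 → not met
4. client-site audit 243 days ago vs limit 270 → met
5. certified firearms instructors 0 < 3 → not met
6. general liability coverage $2,900,000 < $2,950,000 → not met
7. client contract template absent → not met
8. guard registration renewal 286 days ago vs limit 270 → not met
9. state-licensed supervisors 0 < 2 → not met
10. uniform insignia approval absent → not met
11. use-of-force policy review 198 days ago vs limit 180 → not met
Not met: 2, 3, 5, 6, 7, 8, 9, 10, 11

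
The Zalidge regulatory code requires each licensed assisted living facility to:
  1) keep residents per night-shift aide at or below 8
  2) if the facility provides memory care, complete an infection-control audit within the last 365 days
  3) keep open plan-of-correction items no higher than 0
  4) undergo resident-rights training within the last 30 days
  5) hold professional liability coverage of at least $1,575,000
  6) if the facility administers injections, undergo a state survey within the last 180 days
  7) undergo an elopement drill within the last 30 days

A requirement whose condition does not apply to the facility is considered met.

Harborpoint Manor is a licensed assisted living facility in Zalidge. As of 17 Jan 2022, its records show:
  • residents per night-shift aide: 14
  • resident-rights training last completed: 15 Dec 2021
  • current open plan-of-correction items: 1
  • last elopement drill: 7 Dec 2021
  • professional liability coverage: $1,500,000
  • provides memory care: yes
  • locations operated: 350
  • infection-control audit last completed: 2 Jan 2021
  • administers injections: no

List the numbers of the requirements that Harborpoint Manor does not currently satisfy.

1, 2, 3, 4, 5, 7

1. residents per night-shift aide 14 > 8 → not met
2. condition 'provides memory care' holds; infection-control audit 380 days ago vs limit 365 → not met
3. open plan-of-correction items 1 > 0 → not met
4. resident-rights training 33 days ago vs limit 30 → not met
5. professional liability coverage $1,500,000 < $1,575,000 → not met
6. condition 'administers injections' does not hold → requirement n/a → met
7. elopement drill 41 days ago vs limit 30 → not met
Not met: 1, 2, 3, 4, 5, 7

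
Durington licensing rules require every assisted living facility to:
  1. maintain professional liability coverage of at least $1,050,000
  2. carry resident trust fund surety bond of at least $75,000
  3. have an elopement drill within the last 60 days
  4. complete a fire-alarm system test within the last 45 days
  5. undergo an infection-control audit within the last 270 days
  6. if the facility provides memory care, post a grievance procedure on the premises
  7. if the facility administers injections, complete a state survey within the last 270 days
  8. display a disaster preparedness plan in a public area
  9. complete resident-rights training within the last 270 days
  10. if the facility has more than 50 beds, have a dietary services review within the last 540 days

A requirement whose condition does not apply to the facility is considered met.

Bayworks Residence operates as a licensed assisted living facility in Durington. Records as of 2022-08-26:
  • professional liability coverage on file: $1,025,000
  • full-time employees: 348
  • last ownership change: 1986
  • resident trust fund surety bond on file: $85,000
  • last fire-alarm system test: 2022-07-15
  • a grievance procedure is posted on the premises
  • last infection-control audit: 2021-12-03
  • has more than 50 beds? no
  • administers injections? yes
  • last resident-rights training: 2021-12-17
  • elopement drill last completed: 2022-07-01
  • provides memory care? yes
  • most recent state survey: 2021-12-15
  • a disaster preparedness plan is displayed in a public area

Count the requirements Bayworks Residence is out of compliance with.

1

1. professional liability coverage $1,025,000 < $1,050,000 → not met
2. resident trust fund surety bond $85,000 ≥ $75,000 → met
3. elopement drill 56 days ago vs limit 60 → met
4. fire-alarm system test 42 days ago vs limit 45 → met
5. infection-control audit 266 days ago vs limit 270 → met
6. condition 'provides memory care' holds; grievance procedure present → met
7. condition 'administers injections' holds; state survey 254 days ago vs limit 270 → met
8. disaster preparedness plan present → met
9. resident-rights training 252 days ago vs limit 270 → met
10. condition 'has more than 50 beds' does not hold → requirement n/a → met
Not met: 1 of 10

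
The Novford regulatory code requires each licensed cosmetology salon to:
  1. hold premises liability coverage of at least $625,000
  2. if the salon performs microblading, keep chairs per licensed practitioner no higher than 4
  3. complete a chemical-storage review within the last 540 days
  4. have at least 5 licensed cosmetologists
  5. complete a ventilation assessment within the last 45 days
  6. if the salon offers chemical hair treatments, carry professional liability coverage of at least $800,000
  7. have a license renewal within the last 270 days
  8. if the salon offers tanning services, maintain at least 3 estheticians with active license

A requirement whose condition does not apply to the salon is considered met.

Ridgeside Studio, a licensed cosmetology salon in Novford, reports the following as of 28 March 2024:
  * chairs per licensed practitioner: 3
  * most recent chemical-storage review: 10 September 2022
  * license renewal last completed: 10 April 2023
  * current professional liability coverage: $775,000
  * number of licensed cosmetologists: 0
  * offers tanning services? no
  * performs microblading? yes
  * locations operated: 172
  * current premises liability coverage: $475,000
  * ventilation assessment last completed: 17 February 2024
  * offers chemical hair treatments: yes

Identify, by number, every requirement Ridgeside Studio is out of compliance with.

1, 3, 4, 6, 7

1. premises liability coverage $475,000 < $625,000 → not met
2. condition 'performs microblading' holds; chairs per licensed practitioner 3 ≤ 4 → met
3. chemical-storage review 565 days ago vs limit 540 → not met
4. licensed cosmetologists 0 < 5 → not met
5. ventilation assessment 40 days ago vs limit 45 → met
6. condition 'offers chemical hair treatments' holds; professional liability coverage $775,000 < $800,000 → not met
7. license renewal 353 days ago vs limit 270 → not met
8. condition 'offers tanning services' does not hold → requirement n/a → met
Not met: 1, 3, 4, 6, 7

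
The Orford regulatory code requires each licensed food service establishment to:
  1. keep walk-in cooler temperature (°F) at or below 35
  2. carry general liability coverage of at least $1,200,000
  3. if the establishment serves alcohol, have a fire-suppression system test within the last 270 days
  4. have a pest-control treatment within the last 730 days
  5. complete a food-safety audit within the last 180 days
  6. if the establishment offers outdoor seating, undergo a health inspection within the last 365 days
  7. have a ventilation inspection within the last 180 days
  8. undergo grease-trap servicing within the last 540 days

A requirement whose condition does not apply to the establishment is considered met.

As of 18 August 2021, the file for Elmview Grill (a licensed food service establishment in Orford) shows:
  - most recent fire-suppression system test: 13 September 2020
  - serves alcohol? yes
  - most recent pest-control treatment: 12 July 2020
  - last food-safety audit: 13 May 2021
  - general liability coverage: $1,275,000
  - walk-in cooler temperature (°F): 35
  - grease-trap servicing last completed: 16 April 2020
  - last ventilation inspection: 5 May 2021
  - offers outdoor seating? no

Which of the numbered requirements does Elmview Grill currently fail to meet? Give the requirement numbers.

1. walk-in cooler temperature (°F) 35 ≤ 35 → met
2. general liability coverage $1,275,000 ≥ $1,200,000 → met
3. condition 'serves alcohol' holds; fire-suppression system test 339 days ago vs limit 270 → not met
4. pest-control treatment 402 days ago vs limit 730 → met
5. food-safety audit 97 days ago vs limit 180 → met
6. condition 'offers outdoor seating' does not hold → requirement n/a → met
7. ventilation inspection 105 days ago vs limit 180 → met
8. grease-trap servicing 489 days ago vs limit 540 → met
Not met: 3

3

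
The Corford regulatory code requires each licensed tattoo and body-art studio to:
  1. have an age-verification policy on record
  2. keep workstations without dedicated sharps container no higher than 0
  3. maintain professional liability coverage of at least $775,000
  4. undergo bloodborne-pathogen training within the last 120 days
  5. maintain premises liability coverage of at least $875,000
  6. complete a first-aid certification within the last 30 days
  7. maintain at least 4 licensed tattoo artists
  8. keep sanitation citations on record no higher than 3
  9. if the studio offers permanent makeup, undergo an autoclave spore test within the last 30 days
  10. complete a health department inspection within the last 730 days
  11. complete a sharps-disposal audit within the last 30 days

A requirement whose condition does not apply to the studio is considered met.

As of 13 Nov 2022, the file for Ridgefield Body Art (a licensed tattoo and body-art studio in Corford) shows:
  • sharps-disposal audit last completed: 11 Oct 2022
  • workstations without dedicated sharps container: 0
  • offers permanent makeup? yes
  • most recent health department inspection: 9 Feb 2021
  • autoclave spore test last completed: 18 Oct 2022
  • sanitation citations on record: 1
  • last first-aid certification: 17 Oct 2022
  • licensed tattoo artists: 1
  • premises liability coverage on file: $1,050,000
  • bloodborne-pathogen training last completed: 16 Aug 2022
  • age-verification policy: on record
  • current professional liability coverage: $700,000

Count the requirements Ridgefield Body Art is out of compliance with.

3

1. age-verification policy present → met
2. workstations without dedicated sharps container 0 ≤ 0 → met
3. professional liability coverage $700,000 < $775,000 → not met
4. bloodborne-pathogen training 89 days ago vs limit 120 → met
5. premises liability coverage $1,050,000 ≥ $875,000 → met
6. first-aid certification 27 days ago vs limit 30 → met
7. licensed tattoo artists 1 < 4 → not met
8. sanitation citations on record 1 ≤ 3 → met
9. condition 'offers permanent makeup' holds; autoclave spore test 26 days ago vs limit 30 → met
10. health department inspection 642 days ago vs limit 730 → met
11. sharps-disposal audit 33 days ago vs limit 30 → not met
Not met: 3 of 11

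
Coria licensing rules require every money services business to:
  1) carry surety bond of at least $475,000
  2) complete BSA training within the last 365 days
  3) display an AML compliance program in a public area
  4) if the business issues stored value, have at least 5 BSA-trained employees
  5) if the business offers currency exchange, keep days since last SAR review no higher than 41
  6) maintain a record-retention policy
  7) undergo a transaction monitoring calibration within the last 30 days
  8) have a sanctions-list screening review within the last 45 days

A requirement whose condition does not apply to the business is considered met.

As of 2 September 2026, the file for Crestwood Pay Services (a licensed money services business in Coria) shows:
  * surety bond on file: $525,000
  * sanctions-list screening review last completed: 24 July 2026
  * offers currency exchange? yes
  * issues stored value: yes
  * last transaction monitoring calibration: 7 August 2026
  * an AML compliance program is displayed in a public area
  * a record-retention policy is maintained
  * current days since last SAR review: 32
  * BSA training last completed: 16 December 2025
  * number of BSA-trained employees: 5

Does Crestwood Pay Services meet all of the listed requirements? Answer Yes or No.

1. surety bond $525,000 ≥ $475,000 → met
2. BSA training 260 days ago vs limit 365 → met
3. AML compliance program present → met
4. condition 'issues stored value' holds; BSA-trained employees 5 ≥ 5 → met
5. condition 'offers currency exchange' holds; days since last SAR review 32 ≤ 41 → met
6. record-retention policy present → met
7. transaction monitoring calibration 26 days ago vs limit 30 → met
8. sanctions-list screening review 40 days ago vs limit 45 → met
All met.

Yes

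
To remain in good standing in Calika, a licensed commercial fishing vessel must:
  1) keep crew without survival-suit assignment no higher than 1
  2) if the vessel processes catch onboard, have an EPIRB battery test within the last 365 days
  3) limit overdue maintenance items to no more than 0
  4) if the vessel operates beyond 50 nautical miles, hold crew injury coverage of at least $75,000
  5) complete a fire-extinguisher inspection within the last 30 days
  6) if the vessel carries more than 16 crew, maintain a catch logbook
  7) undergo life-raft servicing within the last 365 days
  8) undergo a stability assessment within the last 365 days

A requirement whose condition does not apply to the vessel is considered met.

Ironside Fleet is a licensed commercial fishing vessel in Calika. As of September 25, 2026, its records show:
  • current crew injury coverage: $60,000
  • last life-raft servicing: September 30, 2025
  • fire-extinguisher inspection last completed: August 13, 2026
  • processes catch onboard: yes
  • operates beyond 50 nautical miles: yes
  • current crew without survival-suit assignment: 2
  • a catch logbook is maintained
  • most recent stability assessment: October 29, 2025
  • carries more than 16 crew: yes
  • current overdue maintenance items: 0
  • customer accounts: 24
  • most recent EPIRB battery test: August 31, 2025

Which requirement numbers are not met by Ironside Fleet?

1, 2, 4, 5

1. crew without survival-suit assignment 2 > 1 → not met
2. condition 'processes catch onboard' holds; EPIRB battery test 390 days ago vs limit 365 → not met
3. overdue maintenance items 0 ≤ 0 → met
4. condition 'operates beyond 50 nautical miles' holds; crew injury coverage $60,000 < $75,000 → not met
5. fire-extinguisher inspection 43 days ago vs limit 30 → not met
6. condition 'carries more than 16 crew' holds; catch logbook present → met
7. life-raft servicing 360 days ago vs limit 365 → met
8. stability assessment 331 days ago vs limit 365 → met
Not met: 1, 2, 4, 5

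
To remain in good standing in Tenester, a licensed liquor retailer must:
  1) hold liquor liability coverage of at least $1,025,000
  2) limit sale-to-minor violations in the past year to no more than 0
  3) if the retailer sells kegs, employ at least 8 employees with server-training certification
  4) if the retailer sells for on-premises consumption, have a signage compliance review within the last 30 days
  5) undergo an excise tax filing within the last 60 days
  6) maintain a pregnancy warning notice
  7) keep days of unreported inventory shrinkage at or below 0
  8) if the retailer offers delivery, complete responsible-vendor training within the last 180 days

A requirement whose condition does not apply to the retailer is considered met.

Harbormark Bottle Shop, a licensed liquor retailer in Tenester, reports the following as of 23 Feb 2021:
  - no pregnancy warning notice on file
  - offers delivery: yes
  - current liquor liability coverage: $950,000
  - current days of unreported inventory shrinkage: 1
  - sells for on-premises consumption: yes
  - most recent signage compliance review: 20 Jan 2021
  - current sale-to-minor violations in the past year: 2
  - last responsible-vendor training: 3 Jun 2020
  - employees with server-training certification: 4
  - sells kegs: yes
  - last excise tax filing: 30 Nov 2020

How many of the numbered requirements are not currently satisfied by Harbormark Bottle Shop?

1. liquor liability coverage $950,000 < $1,025,000 → not met
2. sale-to-minor violations in the past year 2 > 0 → not met
3. condition 'sells kegs' holds; employees with server-training certification 4 < 8 → not met
4. condition 'sells for on-premises consumption' holds; signage compliance review 34 days ago vs limit 30 → not met
5. excise tax filing 85 days ago vs limit 60 → not met
6. pregnancy warning notice absent → not met
7. days of unreported inventory shrinkage 1 > 0 → not met
8. condition 'offers delivery' holds; responsible-vendor training 265 days ago vs limit 180 → not met
Not met: 8 of 8

8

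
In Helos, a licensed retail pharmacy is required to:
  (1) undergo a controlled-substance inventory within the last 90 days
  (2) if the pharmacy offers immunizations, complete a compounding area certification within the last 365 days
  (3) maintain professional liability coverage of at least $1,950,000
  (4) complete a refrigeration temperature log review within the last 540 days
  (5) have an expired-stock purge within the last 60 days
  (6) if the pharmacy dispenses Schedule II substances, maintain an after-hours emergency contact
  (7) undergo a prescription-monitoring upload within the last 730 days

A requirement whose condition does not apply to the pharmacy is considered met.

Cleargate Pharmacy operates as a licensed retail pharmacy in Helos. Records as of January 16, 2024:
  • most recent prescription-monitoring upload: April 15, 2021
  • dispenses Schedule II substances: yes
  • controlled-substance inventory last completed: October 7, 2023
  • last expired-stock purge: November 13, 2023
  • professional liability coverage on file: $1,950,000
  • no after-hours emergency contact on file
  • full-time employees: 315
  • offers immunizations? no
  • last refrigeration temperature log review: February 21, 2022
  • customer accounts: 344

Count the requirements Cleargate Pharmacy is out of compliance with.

5

1. controlled-substance inventory 101 days ago vs limit 90 → not met
2. condition 'offers immunizations' does not hold → requirement n/a → met
3. professional liability coverage $1,950,000 ≥ $1,950,000 → met
4. refrigeration temperature log review 694 days ago vs limit 540 → not met
5. expired-stock purge 64 days ago vs limit 60 → not met
6. condition 'dispenses Schedule II substances' holds; after-hours emergency contact absent → not met
7. prescription-monitoring upload 1006 days ago vs limit 730 → not met
Not met: 5 of 7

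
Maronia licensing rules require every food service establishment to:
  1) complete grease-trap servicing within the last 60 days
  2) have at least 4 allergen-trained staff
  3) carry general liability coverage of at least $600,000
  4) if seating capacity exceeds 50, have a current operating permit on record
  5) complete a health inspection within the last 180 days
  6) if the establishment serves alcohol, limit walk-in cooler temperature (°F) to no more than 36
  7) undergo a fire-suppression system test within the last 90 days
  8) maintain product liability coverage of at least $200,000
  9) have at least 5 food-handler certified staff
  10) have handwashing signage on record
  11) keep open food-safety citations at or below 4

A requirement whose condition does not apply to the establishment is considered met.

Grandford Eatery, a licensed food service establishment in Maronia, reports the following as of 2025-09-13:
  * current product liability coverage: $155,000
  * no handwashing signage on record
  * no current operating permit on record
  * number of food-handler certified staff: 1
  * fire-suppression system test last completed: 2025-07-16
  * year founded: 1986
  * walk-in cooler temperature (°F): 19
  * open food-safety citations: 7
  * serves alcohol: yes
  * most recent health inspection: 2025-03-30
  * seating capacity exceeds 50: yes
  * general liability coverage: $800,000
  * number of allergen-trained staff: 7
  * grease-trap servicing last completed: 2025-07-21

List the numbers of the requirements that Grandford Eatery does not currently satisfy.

1. grease-trap servicing 54 days ago vs limit 60 → met
2. allergen-trained staff 7 ≥ 4 → met
3. general liability coverage $800,000 ≥ $600,000 → met
4. condition 'seating capacity exceeds 50' holds; current operating permit absent → not met
5. health inspection 167 days ago vs limit 180 → met
6. condition 'serves alcohol' holds; walk-in cooler temperature (°F) 19 ≤ 36 → met
7. fire-suppression system test 59 days ago vs limit 90 → met
8. product liability coverage $155,000 < $200,000 → not met
9. food-handler certified staff 1 < 5 → not met
10. handwashing signage absent → not met
11. open food-safety citations 7 > 4 → not met
Not met: 4, 8, 9, 10, 11

4, 8, 9, 10, 11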